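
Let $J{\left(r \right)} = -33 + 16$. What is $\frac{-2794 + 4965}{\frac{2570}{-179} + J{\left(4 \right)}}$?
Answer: $- \frac{388609}{5613} \approx -69.234$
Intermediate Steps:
$J{\left(r \right)} = -17$
$\frac{-2794 + 4965}{\frac{2570}{-179} + J{\left(4 \right)}} = \frac{-2794 + 4965}{\frac{2570}{-179} - 17} = \frac{2171}{2570 \left(- \frac{1}{179}\right) - 17} = \frac{2171}{- \frac{2570}{179} - 17} = \frac{2171}{- \frac{5613}{179}} = 2171 \left(- \frac{179}{5613}\right) = - \frac{388609}{5613}$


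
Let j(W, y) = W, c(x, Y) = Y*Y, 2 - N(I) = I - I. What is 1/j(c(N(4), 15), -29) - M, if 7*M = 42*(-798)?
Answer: 1077301/225 ≈ 4788.0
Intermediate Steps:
N(I) = 2 (N(I) = 2 - (I - I) = 2 - 1*0 = 2 + 0 = 2)
c(x, Y) = Y²
M = -4788 (M = (42*(-798))/7 = (⅐)*(-33516) = -4788)
1/j(c(N(4), 15), -29) - M = 1/(15²) - 1*(-4788) = 1/225 + 4788 = 1077301/225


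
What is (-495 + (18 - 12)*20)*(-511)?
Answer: 191625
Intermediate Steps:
(-495 + (18 - 12)*20)*(-511) = (-495 + 6*20)*(-511) = (-495 + 120)*(-511) = -375*(-511) = 191625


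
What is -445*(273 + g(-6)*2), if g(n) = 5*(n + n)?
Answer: -68085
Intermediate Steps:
g(n) = 10*n (g(n) = 5*(2*n) = 10*n)
-445*(273 + g(-6)*2) = -445*(273 + (10*(-6))*2) = -445*(273 - 60*2) = -445*(273 - 120) = -445*153 = -68085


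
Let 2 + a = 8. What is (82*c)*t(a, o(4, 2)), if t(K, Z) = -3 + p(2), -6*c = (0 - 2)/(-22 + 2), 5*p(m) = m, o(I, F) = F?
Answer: 533/150 ≈ 3.5533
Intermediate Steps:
a = 6 (a = -2 + 8 = 6)
p(m) = m/5
c = -1/60 (c = -(0 - 2)/(6*(-22 + 2)) = -(-1)/(3*(-20)) = -(-1)*(-1)/(3*20) = -⅙*⅒ = -1/60 ≈ -0.016667)
t(K, Z) = -13/5 (t(K, Z) = -3 + (⅕)*2 = -3 + ⅖ = -13/5)
(82*c)*t(a, o(4, 2)) = (82*(-1/60))*(-13/5) = -41/30*(-13/5) = 533/150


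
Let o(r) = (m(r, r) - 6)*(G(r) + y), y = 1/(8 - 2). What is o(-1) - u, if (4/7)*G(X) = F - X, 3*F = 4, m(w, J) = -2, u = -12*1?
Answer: -22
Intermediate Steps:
u = -12
F = 4/3 (F = (1/3)*4 = 4/3 ≈ 1.3333)
y = 1/6 ≈ 0.16667
G(X) = 7/3 - 7*X/4 (G(X) = 7*(4/3 - X)/4 = 7/3 - 7*X/4)
o(r) = -20 + 14*r (o(r) = (-2 - 6)*((7/3 - 7*r/4) + 1/6) = -8*(5/2 - 7*r/4) = -20 + 14*r)
o(-1) - u = (-20 + 14*(-1)) - 1*(-12) = (-20 - 14) + 12 = -34 + 12 = -22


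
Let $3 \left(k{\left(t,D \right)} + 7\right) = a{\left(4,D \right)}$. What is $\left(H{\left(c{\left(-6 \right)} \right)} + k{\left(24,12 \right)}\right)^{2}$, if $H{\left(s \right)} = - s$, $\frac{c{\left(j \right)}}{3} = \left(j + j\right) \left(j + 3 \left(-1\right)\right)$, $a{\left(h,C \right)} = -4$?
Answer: $\frac{994009}{9} \approx 1.1045 \cdot 10^{5}$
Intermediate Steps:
$k{\left(t,D \right)} = - \frac{25}{3}$ ($k{\left(t,D \right)} = -7 + \frac{1}{3} \left(-4\right) = -7 - \frac{4}{3} = - \frac{25}{3}$)
$c{\left(j \right)} = 6 j \left(-3 + j\right)$ ($c{\left(j \right)} = 3 \left(j + j\right) \left(j + 3 \left(-1\right)\right) = 3 \cdot 2 j \left(j - 3\right) = 3 \cdot 2 j \left(-3 + j\right) = 6 j \left(-3 + j\right)$)
$\left(H{\left(c{\left(-6 \right)} \right)} + k{\left(24,12 \right)}\right)^{2} = \left(- 6 \left(-6\right) \left(-3 - 6\right) - \frac{25}{3}\right)^{2} = \left(- 6 \left(-6\right) \left(-9\right) - \frac{25}{3}\right)^{2} = \left(\left(-1\right) 324 - \frac{25}{3}\right)^{2} = \left(-324 - \frac{25}{3}\right)^{2} = \left(- \frac{997}{3}\right)^{2} = \frac{994009}{9}$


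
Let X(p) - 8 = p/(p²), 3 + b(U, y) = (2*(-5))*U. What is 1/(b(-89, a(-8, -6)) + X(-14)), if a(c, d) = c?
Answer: 14/12529 ≈ 0.0011174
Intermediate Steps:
b(U, y) = -3 - 10*U (b(U, y) = -3 + (2*(-5))*U = -3 - 10*U)
X(p) = 8 + 1/p (X(p) = 8 + p/(p²) = 8 + p/p² = 8 + 1/p)
1/(b(-89, a(-8, -6)) + X(-14)) = 1/((-3 - 10*(-89)) + (8 + 1/(-14))) = 1/((-3 + 890) + (8 - 1/14)) = 1/(887 + 111/14) = 1/(12529/14) = 14/12529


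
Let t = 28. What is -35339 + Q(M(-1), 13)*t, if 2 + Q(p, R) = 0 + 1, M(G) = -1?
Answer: -35367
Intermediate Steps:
Q(p, R) = -1 (Q(p, R) = -2 + (0 + 1) = -2 + 1 = -1)
-35339 + Q(M(-1), 13)*t = -35339 - 1*28 = -35339 - 28 = -35367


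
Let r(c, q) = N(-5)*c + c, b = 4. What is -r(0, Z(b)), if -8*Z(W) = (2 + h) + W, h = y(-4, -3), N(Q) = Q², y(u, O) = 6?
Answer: 0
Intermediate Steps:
h = 6
Z(W) = -1 - W/8 (Z(W) = -((2 + 6) + W)/8 = -(8 + W)/8 = -1 - W/8)
r(c, q) = 26*c (r(c, q) = (-5)²*c + c = 25*c + c = 26*c)
-r(0, Z(b)) = -26*0 = -1*0 = 0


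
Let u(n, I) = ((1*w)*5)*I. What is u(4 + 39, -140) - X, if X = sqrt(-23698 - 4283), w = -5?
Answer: 3500 - 3*I*sqrt(3109) ≈ 3500.0 - 167.28*I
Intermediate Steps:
X = 3*I*sqrt(3109) (X = sqrt(-27981) = 3*I*sqrt(3109) ≈ 167.28*I)
u(n, I) = -25*I (u(n, I) = ((1*(-5))*5)*I = (-5*5)*I = -25*I)
u(4 + 39, -140) - X = -25*(-140) - 3*I*sqrt(3109) = 3500 - 3*I*sqrt(3109)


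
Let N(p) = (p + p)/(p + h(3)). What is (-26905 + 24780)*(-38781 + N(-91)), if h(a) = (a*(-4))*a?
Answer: 10465635625/127 ≈ 8.2407e+7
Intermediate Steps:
h(a) = -4*a**2 (h(a) = (-4*a)*a = -4*a**2)
N(p) = 2*p/(-36 + p) (N(p) = (p + p)/(p - 4*3**2) = (2*p)/(p - 4*9) = (2*p)/(p - 36) = (2*p)/(-36 + p) = 2*p/(-36 + p))
(-26905 + 24780)*(-38781 + N(-91)) = (-26905 + 24780)*(-38781 + 2*(-91)/(-36 - 91)) = -2125*(-38781 + 2*(-91)/(-127)) = -2125*(-38781 + 2*(-91)*(-1/127)) = -2125*(-38781 + 182/127) = -2125*(-4925005/127) = 10465635625/127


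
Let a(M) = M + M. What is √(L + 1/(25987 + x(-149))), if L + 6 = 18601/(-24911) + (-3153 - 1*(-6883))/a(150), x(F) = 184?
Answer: √2175322972990923380190/19558373430 ≈ 2.3847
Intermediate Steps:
a(M) = 2*M
L = 4249793/747330 (L = -6 + (18601/(-24911) + (-3153 - 1*(-6883))/((2*150))) = -6 + (18601*(-1/24911) + (-3153 + 6883)/300) = -6 + (-18601/24911 + 3730*(1/300)) = -6 + (-18601/24911 + 373/30) = -6 + 8733773/747330 = 4249793/747330 ≈ 5.6866)
√(L + 1/(25987 + x(-149))) = √(4249793/747330 + 1/(25987 + 184)) = √(4249793/747330 + 1/26171) = √(111222079933/19558373430) = √2175322972990923380190/19558373430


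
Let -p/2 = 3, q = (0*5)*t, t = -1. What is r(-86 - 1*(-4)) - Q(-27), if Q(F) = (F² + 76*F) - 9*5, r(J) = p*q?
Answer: 1368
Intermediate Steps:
q = 0 (q = (0*5)*(-1) = 0*(-1) = 0)
p = -6 (p = -2*3 = -6)
r(J) = 0 (r(J) = -6*0 = 0)
Q(F) = -45 + F² + 76*F (Q(F) = (F² + 76*F) - 45 = -45 + F² + 76*F)
r(-86 - 1*(-4)) - Q(-27) = 0 - (-45 + (-27)² + 76*(-27)) = 0 - (-45 + 729 - 2052) = 0 - 1*(-1368) = 0 + 1368 = 1368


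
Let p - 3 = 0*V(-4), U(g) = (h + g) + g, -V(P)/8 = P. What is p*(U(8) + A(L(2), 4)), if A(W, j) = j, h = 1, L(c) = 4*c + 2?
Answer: 63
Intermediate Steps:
V(P) = -8*P
L(c) = 2 + 4*c
U(g) = 1 + 2*g (U(g) = (1 + g) + g = 1 + 2*g)
p = 3 (p = 3 + 0*(-8*(-4)) = 3 + 0*32 = 3 + 0 = 3)
p*(U(8) + A(L(2), 4)) = 3*((1 + 2*8) + 4) = 3*((1 + 16) + 4) = 3*(17 + 4) = 3*21 = 63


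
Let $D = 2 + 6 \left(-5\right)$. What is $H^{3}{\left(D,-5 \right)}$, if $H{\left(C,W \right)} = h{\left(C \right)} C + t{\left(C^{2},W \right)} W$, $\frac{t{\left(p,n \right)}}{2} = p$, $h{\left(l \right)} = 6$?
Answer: $-513537536512$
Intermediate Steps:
$t{\left(p,n \right)} = 2 p$
$D = -28$ ($D = 2 - 30 = -28$)
$H{\left(C,W \right)} = 6 C + 2 W C^{2}$ ($H{\left(C,W \right)} = 6 C + 2 C^{2} W = 6 C + 2 W C^{2}$)
$H^{3}{\left(D,-5 \right)} = \left(2 \left(-28\right) \left(3 - -140\right)\right)^{3} = \left(2 \left(-28\right) \left(3 + 140\right)\right)^{3} = \left(2 \left(-28\right) 143\right)^{3} = \left(-8008\right)^{3} = -513537536512$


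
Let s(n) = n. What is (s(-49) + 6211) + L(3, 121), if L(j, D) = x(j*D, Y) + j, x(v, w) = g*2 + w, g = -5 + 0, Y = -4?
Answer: 6151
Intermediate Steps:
g = -5
x(v, w) = -10 + w (x(v, w) = -5*2 + w = -10 + w)
L(j, D) = -14 + j (L(j, D) = (-10 - 4) + j = -14 + j)
(s(-49) + 6211) + L(3, 121) = (-49 + 6211) + (-14 + 3) = 6162 - 11 = 6151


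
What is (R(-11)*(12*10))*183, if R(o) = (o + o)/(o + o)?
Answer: 21960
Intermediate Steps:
R(o) = 1 (R(o) = (2*o)/((2*o)) = (2*o)*(1/(2*o)) = 1)
(R(-11)*(12*10))*183 = (1*(12*10))*183 = (1*120)*183 = 120*183 = 21960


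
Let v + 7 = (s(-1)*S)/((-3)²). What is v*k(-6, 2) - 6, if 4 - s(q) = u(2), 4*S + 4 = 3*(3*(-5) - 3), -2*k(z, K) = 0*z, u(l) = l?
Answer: -6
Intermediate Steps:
k(z, K) = 0 (k(z, K) = -0*z = -½*0 = 0)
S = -29/2 (S = -1 + (3*(3*(-5) - 3))/4 = -1 + (3*(-15 - 3))/4 = -1 + (3*(-18))/4 = -1 + (¼)*(-54) = -1 - 27/2 = -29/2 ≈ -14.500)
s(q) = 2 (s(q) = 4 - 1*2 = 4 - 2 = 2)
v = -92/9 (v = -7 + (2*(-29/2))/((-3)²) = -7 - 29/9 = -92/9 ≈ -10.222)
v*k(-6, 2) - 6 = -92/9*0 - 6 = 0 - 6 = -6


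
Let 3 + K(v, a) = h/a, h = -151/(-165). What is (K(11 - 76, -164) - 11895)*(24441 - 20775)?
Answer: -196717578941/4510 ≈ -4.3618e+7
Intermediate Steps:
h = 151/165 (h = -151*(-1/165) = 151/165 ≈ 0.91515)
K(v, a) = -3 + 151/(165*a)
(K(11 - 76, -164) - 11895)*(24441 - 20775) = ((-3 + (151/165)/(-164)) - 11895)*(24441 - 20775) = ((-3 + (151/165)*(-1/164)) - 11895)*3666 = ((-3 - 151/27060) - 11895)*3666 = (-81331/27060 - 11895)*3666 = -321960031/27060*3666 = -196717578941/4510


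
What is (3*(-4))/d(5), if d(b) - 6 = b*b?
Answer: -12/31 ≈ -0.38710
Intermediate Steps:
d(b) = 6 + b² (d(b) = 6 + b*b = 6 + b²)
(3*(-4))/d(5) = (3*(-4))/(6 + 5²) = -12/(6 + 25) = -12/31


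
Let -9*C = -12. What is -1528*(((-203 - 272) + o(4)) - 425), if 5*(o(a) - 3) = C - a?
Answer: 20571464/15 ≈ 1.3714e+6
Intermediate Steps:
C = 4/3 (C = -1/9*(-12) = 4/3 ≈ 1.3333)
o(a) = 49/15 - a/5 (o(a) = 3 + (4/3 - a)/5 = 3 + (4/15 - a/5) = 49/15 - a/5)
-1528*(((-203 - 272) + o(4)) - 425) = -1528*(((-203 - 272) + (49/15 - 1/5*4)) - 425) = -1528*((-475 + (49/15 - 4/5)) - 425) = -1528*((-475 + 37/15) - 425) = -1528*(-7088/15 - 425) = -1528*(-13463/15) = 20571464/15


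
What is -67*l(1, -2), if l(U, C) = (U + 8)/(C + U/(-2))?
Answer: 1206/5 ≈ 241.20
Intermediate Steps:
l(U, C) = (8 + U)/(C - U/2) (l(U, C) = (8 + U)/(C + U*(-½)) = (8 + U)/(C - U/2))
-67*l(1, -2) = -134*(8 + 1)/(-1*1 + 2*(-2)) = -134*9/(-1 - 4) = -134*9/(-5) = -134*(-1)*9/5 = -67*(-18/5) = 1206/5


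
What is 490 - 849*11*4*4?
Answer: -148934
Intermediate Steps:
490 - 849*11*4*4 = 490 - 37356*4 = 490 - 849*176 = 490 - 149424 = -148934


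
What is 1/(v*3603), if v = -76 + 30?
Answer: -1/165738 ≈ -6.0336e-6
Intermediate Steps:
v = -46
1/(v*3603) = 1/(-46*3603) = 1/(-165738) = -1/165738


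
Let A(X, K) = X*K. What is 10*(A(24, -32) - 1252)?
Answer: -20200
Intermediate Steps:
A(X, K) = K*X
10*(A(24, -32) - 1252) = 10*(-32*24 - 1252) = 10*(-768 - 1252) = 10*(-2020) = -20200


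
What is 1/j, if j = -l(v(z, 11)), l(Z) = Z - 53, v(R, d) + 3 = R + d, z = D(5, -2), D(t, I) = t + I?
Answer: 1/42 ≈ 0.023810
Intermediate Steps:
D(t, I) = I + t
z = 3 (z = -2 + 5 = 3)
v(R, d) = -3 + R + d (v(R, d) = -3 + (R + d) = -3 + R + d)
l(Z) = -53 + Z
j = 42 (j = -(-53 + (-3 + 3 + 11)) = -(-53 + 11) = -1*(-42) = 42)
1/j = 1/42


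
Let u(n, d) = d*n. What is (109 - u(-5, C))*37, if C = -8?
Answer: 2553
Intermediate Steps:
(109 - u(-5, C))*37 = (109 - (-8)*(-5))*37 = (109 - 1*40)*37 = (109 - 40)*37 = 69*37 = 2553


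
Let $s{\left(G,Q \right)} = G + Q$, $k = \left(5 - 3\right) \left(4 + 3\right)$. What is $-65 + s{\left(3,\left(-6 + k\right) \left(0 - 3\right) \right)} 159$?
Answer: $-3404$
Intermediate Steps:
$k = 14$ ($k = 2 \cdot 7 = 14$)
$-65 + s{\left(3,\left(-6 + k\right) \left(0 - 3\right) \right)} 159 = -65 + \left(3 + \left(-6 + 14\right) \left(0 - 3\right)\right) 159 = -65 + \left(3 + 8 \left(-3\right)\right) 159 = -65 + \left(3 - 24\right) 159 = -65 - 3339 = -3404$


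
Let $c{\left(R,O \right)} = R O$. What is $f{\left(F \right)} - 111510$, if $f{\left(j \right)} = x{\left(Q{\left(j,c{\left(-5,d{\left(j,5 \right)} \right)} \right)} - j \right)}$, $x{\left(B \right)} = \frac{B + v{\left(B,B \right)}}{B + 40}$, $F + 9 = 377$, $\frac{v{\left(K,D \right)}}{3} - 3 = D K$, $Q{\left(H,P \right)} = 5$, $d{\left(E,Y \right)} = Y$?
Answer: $- \frac{1916457}{17} \approx -1.1273 \cdot 10^{5}$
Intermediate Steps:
$c{\left(R,O \right)} = O R$
$v{\left(K,D \right)} = 9 + 3 D K$
$F = 368$ ($F = -9 + 377 = 368$)
$x{\left(B \right)} = \frac{9 + B + 3 B^{2}}{40 + B}$ ($x{\left(B \right)} = \frac{B + \left(9 + 3 B B\right)}{B + 40} = \frac{B + \left(9 + 3 B^{2}\right)}{40 + B} = \frac{9 + B + 3 B^{2}}{40 + B}$)
$f{\left(j \right)} = \frac{14 - j + 3 \left(5 - j\right)^{2}}{45 - j}$ ($f{\left(j \right)} = \frac{9 - \left(-5 + j\right) + 3 \left(5 - j\right)^{2}}{40 - \left(-5 + j\right)} = \frac{14 - j + 3 \left(5 - j\right)^{2}}{45 - j}$)
$f{\left(F \right)} - 111510 = \frac{-14 + 368 - 3 \left(5 - 368\right)^{2}}{-45 + 368} - 111510 = \frac{-14 + 368 - 3 \left(5 - 368\right)^{2}}{323} - 111510 = \frac{-14 + 368 - 3 \left(-363\right)^{2}}{323} - 111510 = \frac{-14 + 368 - 395307}{323} - 111510 = \frac{1}{323} \left(-394953\right) - 111510 = - \frac{20787}{17} - 111510 = - \frac{1916457}{17}$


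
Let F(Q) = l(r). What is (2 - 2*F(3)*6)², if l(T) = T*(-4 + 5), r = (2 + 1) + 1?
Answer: 2116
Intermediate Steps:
r = 4 (r = 3 + 1 = 4)
l(T) = T (l(T) = T*1 = T)
F(Q) = 4
(2 - 2*F(3)*6)² = (2 - 2*4*6)² = (2 - 8*6)² = (2 - 48)² = (-46)² = 2116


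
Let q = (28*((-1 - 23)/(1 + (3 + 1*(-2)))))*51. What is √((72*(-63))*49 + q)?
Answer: 30*I*√266 ≈ 489.29*I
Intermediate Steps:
q = -17136 (q = (28*(-24/(1 + (3 - 2))))*51 = (28*(-24/(1 + 1)))*51 = (28*(-24/2))*51 = (28*(-24*½))*51 = (28*(-12))*51 = -336*51 = -17136)
√((72*(-63))*49 + q) = √((72*(-63))*49 - 17136) = √(-4536*49 - 17136) = √(-222264 - 17136) = √(-239400) = 30*I*√266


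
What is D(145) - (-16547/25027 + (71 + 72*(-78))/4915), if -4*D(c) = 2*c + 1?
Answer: -6982965855/98406164 ≈ -70.961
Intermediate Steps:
D(c) = -¼ - c/2 (D(c) = -(2*c + 1)/4 = -(1 + 2*c)/4 = -¼ - c/2)
D(145) - (-16547/25027 + (71 + 72*(-78))/4915) = (-¼ - ½*145) - (-16547/25027 + (71 + 72*(-78))/4915) = (-¼ - 145/2) - (-16547*1/25027 + (71 - 5616)*(1/4915)) = -291/4 - (-16547/25027 - 5545*1/4915) = -291/4 - (-16547/25027 - 1109/983) = -291/4 - 1*(-44020644/24601541) = -291/4 + 44020644/24601541 = -6982965855/98406164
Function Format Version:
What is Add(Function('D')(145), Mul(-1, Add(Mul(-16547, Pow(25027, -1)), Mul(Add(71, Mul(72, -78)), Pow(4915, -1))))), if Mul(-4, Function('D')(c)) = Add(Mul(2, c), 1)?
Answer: Rational(-6982965855, 98406164) ≈ -70.961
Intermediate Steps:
Function('D')(c) = Add(Rational(-1, 4), Mul(Rational(-1, 2), c)) (Function('D')(c) = Mul(Rational(-1, 4), Add(Mul(2, c), 1)) = Mul(Rational(-1, 4), Add(1, Mul(2, c))) = Add(Rational(-1, 4), Mul(Rational(-1, 2), c)))
Add(Function('D')(145), Mul(-1, Add(Mul(-16547, Pow(25027, -1)), Mul(Add(71, Mul(72, -78)), Pow(4915, -1))))) = Add(Add(Rational(-1, 4), Mul(Rational(-1, 2), 145)), Mul(-1, Add(Mul(-16547, Pow(25027, -1)), Mul(Add(71, Mul(72, -78)), Pow(4915, -1))))) = Add(Add(Rational(-1, 4), Rational(-145, 2)), Mul(-1, Add(Mul(-16547, Rational(1, 25027)), Mul(Add(71, -5616), Rational(1, 4915))))) = Add(Rational(-291, 4), Mul(-1, Add(Rational(-16547, 25027), Mul(-5545, Rational(1, 4915))))) = Add(Rational(-291, 4), Mul(-1, Add(Rational(-16547, 25027), Rational(-1109, 983)))) = Add(Rational(-291, 4), Mul(-1, Rational(-44020644, 24601541))) = Add(Rational(-291, 4), Rational(44020644, 24601541)) = Rational(-6982965855, 98406164)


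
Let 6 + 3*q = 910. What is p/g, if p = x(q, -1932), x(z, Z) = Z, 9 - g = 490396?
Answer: 1932/490387 ≈ 0.0039397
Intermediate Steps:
q = 904/3 (q = -2 + (⅓)*910 = -2 + 910/3 = 904/3 ≈ 301.33)
g = -490387 (g = 9 - 1*490396 = 9 - 490396 = -490387)
p = -1932
p/g = -1932/(-490387) = -1932*(-1/490387) = 1932/490387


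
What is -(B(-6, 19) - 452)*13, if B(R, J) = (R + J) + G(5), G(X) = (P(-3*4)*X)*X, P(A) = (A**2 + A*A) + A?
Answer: -83993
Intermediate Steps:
P(A) = A + 2*A**2 (P(A) = (A**2 + A**2) + A = 2*A**2 + A = A + 2*A**2)
G(X) = 276*X**2 (G(X) = (((-3*4)*(1 + 2*(-3*4)))*X)*X = ((-12*(1 + 2*(-12)))*X)*X = ((-12*(1 - 24))*X)*X = ((-12*(-23))*X)*X = (276*X)*X = 276*X**2)
B(R, J) = 6900 + J + R (B(R, J) = (R + J) + 276*5**2 = (J + R) + 276*25 = (J + R) + 6900 = 6900 + J + R)
-(B(-6, 19) - 452)*13 = -((6900 + 19 - 6) - 452)*13 = -(6913 - 452)*13 = -6461*13 = -1*83993 = -83993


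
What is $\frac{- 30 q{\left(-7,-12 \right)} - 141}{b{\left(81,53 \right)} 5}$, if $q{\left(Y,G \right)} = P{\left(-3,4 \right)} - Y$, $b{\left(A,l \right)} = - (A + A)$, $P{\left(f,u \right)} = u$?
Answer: $\frac{157}{270} \approx 0.58148$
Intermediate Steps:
$b{\left(A,l \right)} = - 2 A$
$q{\left(Y,G \right)} = 4 - Y$
$\frac{- 30 q{\left(-7,-12 \right)} - 141}{b{\left(81,53 \right)} 5} = \frac{- 30 \left(4 - -7\right) - 141}{\left(-2\right) 81 \cdot 5} = \frac{- 30 \left(4 + 7\right) - 141}{\left(-162\right) 5} = \frac{\left(-30\right) 11 - 141}{-810} = \left(-330 - 141\right) \left(- \frac{1}{810}\right) = \left(-471\right) \left(- \frac{1}{810}\right) = \frac{157}{270}$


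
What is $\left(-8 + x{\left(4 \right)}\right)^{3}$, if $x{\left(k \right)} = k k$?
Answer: $512$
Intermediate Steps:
$x{\left(k \right)} = k^{2}$
$\left(-8 + x{\left(4 \right)}\right)^{3} = \left(-8 + 4^{2}\right)^{3} = \left(-8 + 16\right)^{3} = 8^{3} = 512$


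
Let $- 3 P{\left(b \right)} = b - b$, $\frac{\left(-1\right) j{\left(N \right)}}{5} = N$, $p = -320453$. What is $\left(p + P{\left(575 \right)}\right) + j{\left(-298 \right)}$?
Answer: $-318963$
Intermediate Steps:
$j{\left(N \right)} = - 5 N$
$P{\left(b \right)} = 0$ ($P{\left(b \right)} = - \frac{b - b}{3} = \left(- \frac{1}{3}\right) 0 = 0$)
$\left(p + P{\left(575 \right)}\right) + j{\left(-298 \right)} = \left(-320453 + 0\right) - -1490 = -320453 + 1490 = -318963$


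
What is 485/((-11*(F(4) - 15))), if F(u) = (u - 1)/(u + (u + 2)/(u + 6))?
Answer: 2231/726 ≈ 3.0730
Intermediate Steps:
F(u) = (-1 + u)/(u + (2 + u)/(6 + u))
485/((-11*(F(4) - 15))) = 485/((-11*((-6 + 4² + 5*4)/(2 + 4² + 7*4) - 15))) = 485/((-11*((-6 + 16 + 20)/(2 + 16 + 28) - 15))) = 485/((-11*(30/46 - 15))) = 485/((-11*((1/46)*30 - 15))) = 485/((-11*(15/23 - 15))) = 485/((-11*(-330/23))) = 485/(3630/23) = 485*(23/3630) = 2231/726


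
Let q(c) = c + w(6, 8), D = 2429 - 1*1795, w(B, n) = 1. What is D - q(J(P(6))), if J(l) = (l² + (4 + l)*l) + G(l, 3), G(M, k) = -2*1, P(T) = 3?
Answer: 605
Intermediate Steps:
G(M, k) = -2
D = 634 (D = 2429 - 1795 = 634)
J(l) = -2 + l² + l*(4 + l) (J(l) = (l² + (4 + l)*l) - 2 = (l² + l*(4 + l)) - 2 = -2 + l² + l*(4 + l))
q(c) = 1 + c (q(c) = c + 1 = 1 + c)
D - q(J(P(6))) = 634 - (1 + (-2 + 2*3² + 4*3)) = 634 - (1 + (-2 + 2*9 + 12)) = 634 - (1 + (-2 + 18 + 12)) = 634 - (1 + 28) = 634 - 1*29 = 634 - 29 = 605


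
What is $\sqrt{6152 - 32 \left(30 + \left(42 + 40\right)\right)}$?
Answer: $2 \sqrt{642} \approx 50.675$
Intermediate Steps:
$\sqrt{6152 - 32 \left(30 + \left(42 + 40\right)\right)} = \sqrt{6152 - 32 \left(30 + 82\right)} = \sqrt{6152 - 3584} = \sqrt{2568} = 2 \sqrt{642}$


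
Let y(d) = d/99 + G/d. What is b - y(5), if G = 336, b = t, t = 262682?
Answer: 129994301/495 ≈ 2.6261e+5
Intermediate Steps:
b = 262682
y(d) = 336/d + d/99 (y(d) = d/99 + 336/d = 336/d + d/99)
b - y(5) = 262682 - (336/5 + (1/99)*5) = 262682 - (336*(⅕) + 5/99) = 262682 - (336/5 + 5/99) = 262682 - 1*33289/495 = 262682 - 33289/495 = 129994301/495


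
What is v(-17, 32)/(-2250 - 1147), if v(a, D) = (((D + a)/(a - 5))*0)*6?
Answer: 0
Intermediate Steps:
v(a, D) = 0 (v(a, D) = (((D + a)/(-5 + a))*0)*6 = 0*6 = 0)
v(-17, 32)/(-2250 - 1147) = 0/(-2250 - 1147) = 0/(-3397) = 0*(-1/3397) = 0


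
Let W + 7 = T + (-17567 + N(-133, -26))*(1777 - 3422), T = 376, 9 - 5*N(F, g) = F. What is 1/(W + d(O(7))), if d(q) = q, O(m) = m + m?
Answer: 1/28851380 ≈ 3.4660e-8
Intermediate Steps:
O(m) = 2*m
N(F, g) = 9/5 - F/5
W = 28851366 (W = -7 + (376 + (-17567 + (9/5 - ⅕*(-133)))*(1777 - 3422)) = -7 + (376 + (-17567 + (9/5 + 133/5))*(-1645)) = -7 + (376 + (-17567 + 142/5)*(-1645)) = -7 + (376 - 87693/5*(-1645)) = -7 + (376 + 28850997) = -7 + 28851373 = 28851366)
1/(W + d(O(7))) = 1/(28851366 + 2*7) = 1/(28851366 + 14) = 1/28851380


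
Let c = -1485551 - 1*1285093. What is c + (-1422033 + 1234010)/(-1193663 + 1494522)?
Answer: -833573371219/300859 ≈ -2.7706e+6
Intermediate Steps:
c = -2770644 (c = -1485551 - 1285093 = -2770644)
c + (-1422033 + 1234010)/(-1193663 + 1494522) = -2770644 + (-1422033 + 1234010)/(-1193663 + 1494522) = -2770644 - 188023/300859 = -833573371219/300859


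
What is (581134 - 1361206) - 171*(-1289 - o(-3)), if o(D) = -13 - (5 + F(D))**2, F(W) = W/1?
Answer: -562560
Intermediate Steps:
F(W) = W (F(W) = W*1 = W)
o(D) = -13 - (5 + D)**2
(581134 - 1361206) - 171*(-1289 - o(-3)) = (581134 - 1361206) - 171*(-1289 - (-13 - (5 - 3)**2)) = -780072 - 171*(-1289 - (-13 - 1*2**2)) = -780072 - 171*(-1289 - (-13 - 1*4)) = -780072 - 171*(-1289 - (-13 - 4)) = -780072 - 171*(-1289 - 1*(-17)) = -780072 - 171*(-1289 + 17) = -780072 - 171*(-1272) = -780072 + 217512 = -562560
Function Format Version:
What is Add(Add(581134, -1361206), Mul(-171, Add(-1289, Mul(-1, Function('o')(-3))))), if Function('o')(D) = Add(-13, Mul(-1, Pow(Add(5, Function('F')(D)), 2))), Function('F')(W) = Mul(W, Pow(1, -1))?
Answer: -562560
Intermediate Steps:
Function('F')(W) = W (Function('F')(W) = Mul(W, 1) = W)
Function('o')(D) = Add(-13, Mul(-1, Pow(Add(5, D), 2)))
Add(Add(581134, -1361206), Mul(-171, Add(-1289, Mul(-1, Function('o')(-3))))) = Add(Add(581134, -1361206), Mul(-171, Add(-1289, Mul(-1, Add(-13, Mul(-1, Pow(Add(5, -3), 2))))))) = Add(-780072, Mul(-171, Add(-1289, Mul(-1, Add(-13, Mul(-1, Pow(2, 2))))))) = Add(-780072, Mul(-171, Add(-1289, Mul(-1, Add(-13, Mul(-1, 4)))))) = Add(-780072, Mul(-171, Add(-1289, Mul(-1, Add(-13, -4))))) = Add(-780072, Mul(-171, Add(-1289, Mul(-1, -17)))) = Add(-780072, Mul(-171, Add(-1289, 17))) = Add(-780072, Mul(-171, -1272)) = Add(-780072, 217512) = -562560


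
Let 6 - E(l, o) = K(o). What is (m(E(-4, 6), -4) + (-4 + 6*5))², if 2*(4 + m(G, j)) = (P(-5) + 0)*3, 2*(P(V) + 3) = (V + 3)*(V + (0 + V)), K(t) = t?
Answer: 4225/4 ≈ 1056.3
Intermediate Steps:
E(l, o) = 6 - o
P(V) = -3 + V*(3 + V) (P(V) = -3 + ((V + 3)*(V + (0 + V)))/2 = -3 + ((3 + V)*(V + V))/2 = -3 + ((3 + V)*(2*V))/2 = -3 + (2*V*(3 + V))/2 = -3 + V*(3 + V))
m(G, j) = 13/2 (m(G, j) = -4 + (((-3 + (-5)² + 3*(-5)) + 0)*3)/2 = -4 + (((-3 + 25 - 15) + 0)*3)/2 = -4 + ((7 + 0)*3)/2 = -4 + (7*3)/2 = -4 + (½)*21 = -4 + 21/2 = 13/2)
(m(E(-4, 6), -4) + (-4 + 6*5))² = (13/2 + (-4 + 6*5))² = (13/2 + (-4 + 30))² = (13/2 + 26)² = (65/2)² = 4225/4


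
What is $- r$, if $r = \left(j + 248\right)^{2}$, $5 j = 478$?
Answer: $- \frac{2951524}{25} \approx -1.1806 \cdot 10^{5}$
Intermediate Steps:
$j = \frac{478}{5}$ ($j = \frac{1}{5} \cdot 478 = \frac{478}{5} \approx 95.6$)
$r = \frac{2951524}{25}$ ($r = \left(\frac{478}{5} + 248\right)^{2} = \left(\frac{1718}{5}\right)^{2} = \frac{2951524}{25} \approx 1.1806 \cdot 10^{5}$)
$- r = \left(-1\right) \frac{2951524}{25} = - \frac{2951524}{25}$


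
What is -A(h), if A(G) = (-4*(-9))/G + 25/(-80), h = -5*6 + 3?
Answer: 79/48 ≈ 1.6458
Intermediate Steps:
h = -27 (h = -30 + 3 = -27)
A(G) = -5/16 + 36/G (A(G) = 36/G + 25*(-1/80) = 36/G - 5/16 = -5/16 + 36/G)
-A(h) = -(-5/16 + 36/(-27)) = -(-5/16 + 36*(-1/27)) = -(-5/16 - 4/3) = -1*(-79/48) = 79/48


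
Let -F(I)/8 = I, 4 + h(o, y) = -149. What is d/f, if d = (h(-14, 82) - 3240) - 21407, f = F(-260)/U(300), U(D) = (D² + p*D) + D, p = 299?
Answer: -27900000/13 ≈ -2.1462e+6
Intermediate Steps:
h(o, y) = -153 (h(o, y) = -4 - 149 = -153)
F(I) = -8*I
U(D) = D² + 300*D (U(D) = (D² + 299*D) + D = D² + 300*D)
f = 13/1125 (f = (-8*(-260))/((300*(300 + 300))) = 2080/((300*600)) = 2080/180000 = 2080*(1/180000) = 13/1125 ≈ 0.011556)
d = -24800 (d = (-153 - 3240) - 21407 = -3393 - 21407 = -24800)
d/f = -24800/13/1125 = -24800*1125/13 = -27900000/13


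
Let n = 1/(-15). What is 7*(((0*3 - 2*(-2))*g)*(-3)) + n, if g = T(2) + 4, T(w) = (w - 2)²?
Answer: -5041/15 ≈ -336.07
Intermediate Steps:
n = -1/15 ≈ -0.066667
T(w) = (-2 + w)²
g = 4 (g = (-2 + 2)² + 4 = 0² + 4 = 0 + 4 = 4)
7*(((0*3 - 2*(-2))*g)*(-3)) + n = 7*(((0*3 - 2*(-2))*4)*(-3)) - 1/15 = 7*(((0 + 4)*4)*(-3)) - 1/15 = 7*((4*4)*(-3)) - 1/15 = 7*(16*(-3)) - 1/15 = 7*(-48) - 1/15 = -336 - 1/15 = -5041/15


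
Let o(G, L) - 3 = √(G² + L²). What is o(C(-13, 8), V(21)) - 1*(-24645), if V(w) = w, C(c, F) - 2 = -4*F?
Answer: 24648 + 3*√149 ≈ 24685.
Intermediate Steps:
C(c, F) = 2 - 4*F
o(G, L) = 3 + √(G² + L²)
o(C(-13, 8), V(21)) - 1*(-24645) = (3 + √((2 - 4*8)² + 21²)) - 1*(-24645) = (3 + √((2 - 32)² + 441)) + 24645 = (3 + √((-30)² + 441)) + 24645 = (3 + √(900 + 441)) + 24645 = (3 + √1341) + 24645 = (3 + 3*√149) + 24645 = 24648 + 3*√149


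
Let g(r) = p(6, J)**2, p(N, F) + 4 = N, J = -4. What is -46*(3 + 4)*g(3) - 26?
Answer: -1314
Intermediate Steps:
p(N, F) = -4 + N
g(r) = 4 (g(r) = (-4 + 6)**2 = 2**2 = 4)
-46*(3 + 4)*g(3) - 26 = -46*(3 + 4)*4 - 26 = -322*4 - 26 = -46*28 - 26 = -1288 - 26 = -1314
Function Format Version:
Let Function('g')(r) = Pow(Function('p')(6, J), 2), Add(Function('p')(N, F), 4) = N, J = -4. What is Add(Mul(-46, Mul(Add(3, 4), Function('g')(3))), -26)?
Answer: -1314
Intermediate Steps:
Function('p')(N, F) = Add(-4, N)
Function('g')(r) = 4 (Function('g')(r) = Pow(Add(-4, 6), 2) = Pow(2, 2) = 4)
Add(Mul(-46, Mul(Add(3, 4), Function('g')(3))), -26) = Add(Mul(-46, Mul(Add(3, 4), 4)), -26) = Add(Mul(-46, Mul(7, 4)), -26) = Add(Mul(-46, 28), -26) = Add(-1288, -26) = -1314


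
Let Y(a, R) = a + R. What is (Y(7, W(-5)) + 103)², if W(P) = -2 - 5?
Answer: 10609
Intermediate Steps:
W(P) = -7
Y(a, R) = R + a
(Y(7, W(-5)) + 103)² = ((-7 + 7) + 103)² = (0 + 103)² = 103² = 10609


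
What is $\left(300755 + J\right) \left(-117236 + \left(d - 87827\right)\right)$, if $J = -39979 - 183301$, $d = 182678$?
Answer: $-1734277875$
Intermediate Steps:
$J = -223280$ ($J = -39979 - 183301 = -223280$)
$\left(300755 + J\right) \left(-117236 + \left(d - 87827\right)\right) = \left(300755 - 223280\right) \left(-117236 + \left(182678 - 87827\right)\right) = 77475 \left(-117236 + 94851\right) = 77475 \left(-22385\right) = -1734277875$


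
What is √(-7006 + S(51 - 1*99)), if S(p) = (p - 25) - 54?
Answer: I*√7133 ≈ 84.457*I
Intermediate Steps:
S(p) = -79 + p (S(p) = (-25 + p) - 54 = -79 + p)
√(-7006 + S(51 - 1*99)) = √(-7006 + (-79 + (51 - 1*99))) = √(-7006 + (-79 + (51 - 99))) = √(-7006 + (-79 - 48)) = √(-7006 - 127) = √(-7133) = I*√7133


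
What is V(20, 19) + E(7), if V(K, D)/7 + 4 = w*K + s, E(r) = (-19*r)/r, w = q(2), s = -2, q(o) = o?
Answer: 219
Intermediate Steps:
w = 2
E(r) = -19
V(K, D) = -42 + 14*K (V(K, D) = -28 + 7*(2*K - 2) = -28 + 7*(-2 + 2*K) = -28 + (-14 + 14*K) = -42 + 14*K)
V(20, 19) + E(7) = (-42 + 14*20) - 19 = (-42 + 280) - 19 = 238 - 19 = 219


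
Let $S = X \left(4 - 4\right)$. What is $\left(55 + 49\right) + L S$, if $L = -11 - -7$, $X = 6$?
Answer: $104$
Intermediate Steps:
$L = -4$ ($L = -11 + 7 = -4$)
$S = 0$ ($S = 6 \left(4 - 4\right) = 6 \cdot 0 = 0$)
$\left(55 + 49\right) + L S = \left(55 + 49\right) - 0 = 104 + 0 = 104$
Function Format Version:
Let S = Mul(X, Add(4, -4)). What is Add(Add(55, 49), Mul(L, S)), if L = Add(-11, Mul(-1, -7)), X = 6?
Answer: 104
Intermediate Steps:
L = -4 (L = Add(-11, 7) = -4)
S = 0 (S = Mul(6, Add(4, -4)) = Mul(6, 0) = 0)
Add(Add(55, 49), Mul(L, S)) = Add(Add(55, 49), Mul(-4, 0)) = Add(104, 0) = 104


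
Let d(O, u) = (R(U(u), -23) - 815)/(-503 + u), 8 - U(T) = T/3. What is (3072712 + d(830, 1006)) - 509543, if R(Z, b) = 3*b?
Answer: 1289273123/503 ≈ 2.5632e+6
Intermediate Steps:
U(T) = 8 - T/3
d(O, u) = -884/(-503 + u) (d(O, u) = (3*(-23) - 815)/(-503 + u) = (-69 - 815)/(-503 + u) = -884/(-503 + u))
(3072712 + d(830, 1006)) - 509543 = (3072712 - 884/(-503 + 1006)) - 509543 = (3072712 - 884/503) - 509543 = 1545573252/503 - 509543 = 1289273123/503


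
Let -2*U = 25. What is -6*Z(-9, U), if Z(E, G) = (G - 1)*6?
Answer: 486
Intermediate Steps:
U = -25/2 (U = -½*25 = -25/2 ≈ -12.500)
Z(E, G) = -6 + 6*G (Z(E, G) = (-1 + G)*6 = -6 + 6*G)
-6*Z(-9, U) = -6*(-6 + 6*(-25/2)) = -6*(-6 - 75) = -6*(-81) = 486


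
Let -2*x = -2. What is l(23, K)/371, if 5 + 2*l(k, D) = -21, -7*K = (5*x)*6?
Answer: -13/371 ≈ -0.035040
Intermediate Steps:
x = 1 (x = -1/2*(-2) = 1)
K = -30/7 (K = -5*1*6/7 = -5*6/7 = -1/7*30 = -30/7 ≈ -4.2857)
l(k, D) = -13 (l(k, D) = -5/2 + (1/2)*(-21) = -5/2 - 21/2 = -13)
l(23, K)/371 = -13/371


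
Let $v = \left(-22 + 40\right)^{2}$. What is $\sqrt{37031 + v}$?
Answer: $\sqrt{37355} \approx 193.27$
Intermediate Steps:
$v = 324$ ($v = 18^{2} = 324$)
$\sqrt{37031 + v} = \sqrt{37031 + 324} = \sqrt{37355}$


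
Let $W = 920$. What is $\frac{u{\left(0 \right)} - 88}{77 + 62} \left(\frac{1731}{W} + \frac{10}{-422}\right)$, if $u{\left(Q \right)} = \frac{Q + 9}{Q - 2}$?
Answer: $- \frac{13343717}{10793072} \approx -1.2363$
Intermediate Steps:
$u{\left(Q \right)} = \frac{9 + Q}{-2 + Q}$
$\frac{u{\left(0 \right)} - 88}{77 + 62} \left(\frac{1731}{W} + \frac{10}{-422}\right) = \frac{\frac{9 + 0}{-2 + 0} - 88}{77 + 62} \left(\frac{1731}{920} + \frac{10}{-422}\right) = \frac{\frac{1}{-2} \cdot 9 - 88}{139} \left(1731 \cdot \frac{1}{920} + 10 \left(- \frac{1}{422}\right)\right) = \left(\left(- \frac{1}{2}\right) 9 - 88\right) \frac{1}{139} \left(\frac{1731}{920} - \frac{5}{211}\right) = \left(- \frac{9}{2} - 88\right) \frac{1}{139} \cdot \frac{360641}{194120} = \left(- \frac{185}{2}\right) \frac{1}{139} \cdot \frac{360641}{194120} = \left(- \frac{185}{278}\right) \frac{360641}{194120} = - \frac{13343717}{10793072}$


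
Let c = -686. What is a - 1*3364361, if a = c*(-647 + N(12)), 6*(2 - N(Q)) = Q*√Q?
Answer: -2921891 + 2744*√3 ≈ -2.9171e+6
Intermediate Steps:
N(Q) = 2 - Q^(3/2)/6 (N(Q) = 2 - Q*√Q/6 = 2 - Q^(3/2)/6)
a = 442470 + 2744*√3 (a = -686*(-647 + (2 - 4*√3)) = -686*(-645 - 4*√3) = 442470 + 2744*√3 ≈ 4.4722e+5)
a - 1*3364361 = (442470 + 2744*√3) - 1*3364361 = (442470 + 2744*√3) - 3364361 = -2921891 + 2744*√3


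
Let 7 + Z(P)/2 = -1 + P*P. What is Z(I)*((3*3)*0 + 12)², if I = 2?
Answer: -1152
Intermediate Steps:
Z(P) = -16 + 2*P² (Z(P) = -14 + 2*(-1 + P*P) = -14 + 2*(-1 + P²) = -14 + (-2 + 2*P²) = -16 + 2*P²)
Z(I)*((3*3)*0 + 12)² = (-16 + 2*2²)*((3*3)*0 + 12)² = (-16 + 2*4)*(9*0 + 12)² = (-16 + 8)*(0 + 12)² = -8*12² = -8*144 = -1152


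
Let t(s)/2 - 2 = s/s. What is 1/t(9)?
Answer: ⅙ ≈ 0.16667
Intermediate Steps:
t(s) = 6 (t(s) = 4 + 2*(s/s) = 4 + 2*1 = 4 + 2 = 6)
1/t(9) = 1/6 = ⅙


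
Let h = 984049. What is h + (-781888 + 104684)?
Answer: 306845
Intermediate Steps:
h + (-781888 + 104684) = 984049 + (-781888 + 104684) = 984049 - 677204 = 306845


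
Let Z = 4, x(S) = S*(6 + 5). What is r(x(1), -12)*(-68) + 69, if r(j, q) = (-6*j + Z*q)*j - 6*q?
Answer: 80445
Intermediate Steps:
x(S) = 11*S (x(S) = S*11 = 11*S)
r(j, q) = -6*q + j*(-6*j + 4*q) (r(j, q) = (-6*j + 4*q)*j - 6*q = j*(-6*j + 4*q) - 6*q = -6*q + j*(-6*j + 4*q))
r(x(1), -12)*(-68) + 69 = (-6*(-12) - 6*(11*1)**2 + 4*(11*1)*(-12))*(-68) + 69 = (72 - 6*11**2 + 4*11*(-12))*(-68) + 69 = (72 - 6*121 - 528)*(-68) + 69 = (72 - 726 - 528)*(-68) + 69 = -1182*(-68) + 69 = 80376 + 69 = 80445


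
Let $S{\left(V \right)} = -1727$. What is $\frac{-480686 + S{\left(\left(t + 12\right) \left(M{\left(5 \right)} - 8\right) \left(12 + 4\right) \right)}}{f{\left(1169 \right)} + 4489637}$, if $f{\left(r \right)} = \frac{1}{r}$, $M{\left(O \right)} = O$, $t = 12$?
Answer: $- \frac{563940797}{5248385654} \approx -0.10745$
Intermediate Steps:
$\frac{-480686 + S{\left(\left(t + 12\right) \left(M{\left(5 \right)} - 8\right) \left(12 + 4\right) \right)}}{f{\left(1169 \right)} + 4489637} = \frac{-480686 - 1727}{\frac{1}{1169} + 4489637} = - \frac{482413}{\frac{1}{1169} + 4489637} = - \frac{482413}{\frac{5248385654}{1169}} = \left(-482413\right) \frac{1169}{5248385654} = - \frac{563940797}{5248385654}$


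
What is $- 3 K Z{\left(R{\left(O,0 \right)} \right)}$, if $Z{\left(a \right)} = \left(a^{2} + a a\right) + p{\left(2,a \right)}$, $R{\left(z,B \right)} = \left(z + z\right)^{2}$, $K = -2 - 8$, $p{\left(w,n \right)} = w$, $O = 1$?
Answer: $1020$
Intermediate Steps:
$K = -10$ ($K = -2 - 8 = -10$)
$R{\left(z,B \right)} = 4 z^{2}$ ($R{\left(z,B \right)} = \left(2 z\right)^{2} = 4 z^{2}$)
$Z{\left(a \right)} = 2 + 2 a^{2}$ ($Z{\left(a \right)} = \left(a^{2} + a a\right) + 2 = \left(a^{2} + a^{2}\right) + 2 = 2 a^{2} + 2 = 2 + 2 a^{2}$)
$- 3 K Z{\left(R{\left(O,0 \right)} \right)} = \left(-3\right) \left(-10\right) \left(2 + 2 \left(4 \cdot 1^{2}\right)^{2}\right) = 30 \left(2 + 2 \left(4 \cdot 1\right)^{2}\right) = 30 \left(2 + 2 \cdot 4^{2}\right) = 30 \left(2 + 2 \cdot 16\right) = 30 \left(2 + 32\right) = 30 \cdot 34 = 1020$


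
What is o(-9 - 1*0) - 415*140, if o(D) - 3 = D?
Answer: -58106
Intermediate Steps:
o(D) = 3 + D
o(-9 - 1*0) - 415*140 = (3 + (-9 - 1*0)) - 415*140 = (3 + (-9 + 0)) - 58100 = (3 - 9) - 58100 = -6 - 58100 = -58106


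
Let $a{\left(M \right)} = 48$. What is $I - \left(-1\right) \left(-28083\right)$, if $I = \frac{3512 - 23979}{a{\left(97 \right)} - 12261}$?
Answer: $- \frac{342957212}{12213} \approx -28081.0$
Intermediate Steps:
$I = \frac{20467}{12213}$ ($I = \frac{3512 - 23979}{48 - 12261} = - \frac{20467}{-12213} = \left(-20467\right) \left(- \frac{1}{12213}\right) = \frac{20467}{12213} \approx 1.6758$)
$I - \left(-1\right) \left(-28083\right) = \frac{20467}{12213} - \left(-1\right) \left(-28083\right) = \frac{20467}{12213} - 28083 = - \frac{342957212}{12213}$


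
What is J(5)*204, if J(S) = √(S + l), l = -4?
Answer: 204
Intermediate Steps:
J(S) = √(-4 + S) (J(S) = √(S - 4) = √(-4 + S))
J(5)*204 = √(-4 + 5)*204 = √1*204 = 1*204 = 204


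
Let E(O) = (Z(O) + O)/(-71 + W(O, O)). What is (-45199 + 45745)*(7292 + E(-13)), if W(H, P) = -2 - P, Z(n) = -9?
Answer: 19908161/5 ≈ 3.9816e+6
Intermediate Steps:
E(O) = (-9 + O)/(-73 - O) (E(O) = (-9 + O)/(-71 + (-2 - O)) = (-9 + O)/(-73 - O))
(-45199 + 45745)*(7292 + E(-13)) = (-45199 + 45745)*(7292 + (9 - 1*(-13))/(73 - 13)) = 546*(7292 + (9 + 13)/60) = 546*(7292 + (1/60)*22) = 546*(7292 + 11/30) = 546*(218771/30) = 19908161/5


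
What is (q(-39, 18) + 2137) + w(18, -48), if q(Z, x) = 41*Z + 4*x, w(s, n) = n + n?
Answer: 514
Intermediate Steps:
w(s, n) = 2*n
q(Z, x) = 4*x + 41*Z
(q(-39, 18) + 2137) + w(18, -48) = ((4*18 + 41*(-39)) + 2137) + 2*(-48) = ((72 - 1599) + 2137) - 96 = (-1527 + 2137) - 96 = 610 - 96 = 514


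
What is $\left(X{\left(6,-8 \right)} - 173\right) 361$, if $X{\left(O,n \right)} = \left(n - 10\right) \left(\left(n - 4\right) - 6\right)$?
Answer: $54511$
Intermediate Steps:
$X{\left(O,n \right)} = \left(-10 + n\right)^{2}$ ($X{\left(O,n \right)} = \left(-10 + n\right) \left(\left(n - 4\right) - 6\right) = \left(-10 + n\right) \left(\left(-4 + n\right) - 6\right) = \left(-10 + n\right) \left(-10 + n\right) = \left(-10 + n\right)^{2}$)
$\left(X{\left(6,-8 \right)} - 173\right) 361 = \left(\left(-10 - 8\right)^{2} - 173\right) 361 = \left(\left(-18\right)^{2} - 173\right) 361 = \left(324 - 173\right) 361 = 151 \cdot 361 = 54511$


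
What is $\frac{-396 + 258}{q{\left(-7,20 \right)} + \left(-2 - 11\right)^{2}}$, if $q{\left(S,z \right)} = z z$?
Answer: $- \frac{138}{569} \approx -0.24253$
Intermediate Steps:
$q{\left(S,z \right)} = z^{2}$
$\frac{-396 + 258}{q{\left(-7,20 \right)} + \left(-2 - 11\right)^{2}} = \frac{-396 + 258}{20^{2} + \left(-2 - 11\right)^{2}} = - \frac{138}{400 + \left(-13\right)^{2}} = - \frac{138}{400 + 169} = - \frac{138}{569}$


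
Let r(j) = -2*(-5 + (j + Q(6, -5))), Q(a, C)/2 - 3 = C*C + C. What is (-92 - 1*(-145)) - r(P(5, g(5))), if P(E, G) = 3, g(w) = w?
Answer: 141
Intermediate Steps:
Q(a, C) = 6 + 2*C + 2*C**2 (Q(a, C) = 6 + 2*(C*C + C) = 6 + 2*(C**2 + C) = 6 + 2*(C + C**2) = 6 + (2*C + 2*C**2) = 6 + 2*C + 2*C**2)
r(j) = -82 - 2*j (r(j) = -2*(-5 + (j + (6 + 2*(-5) + 2*(-5)**2))) = -2*(-5 + (j + (6 - 10 + 2*25))) = -2*(-5 + (j + (6 - 10 + 50))) = -2*(-5 + (j + 46)) = -2*(-5 + (46 + j)) = -2*(41 + j) = -82 - 2*j)
(-92 - 1*(-145)) - r(P(5, g(5))) = (-92 - 1*(-145)) - (-82 - 2*3) = (-92 + 145) - (-82 - 6) = 53 - 1*(-88) = 53 + 88 = 141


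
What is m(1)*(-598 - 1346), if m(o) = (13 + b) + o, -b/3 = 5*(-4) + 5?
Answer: -114696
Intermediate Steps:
b = 45 (b = -3*(5*(-4) + 5) = -3*(-20 + 5) = -3*(-15) = 45)
m(o) = 58 + o (m(o) = (13 + 45) + o = 58 + o)
m(1)*(-598 - 1346) = (58 + 1)*(-598 - 1346) = 59*(-1944) = -114696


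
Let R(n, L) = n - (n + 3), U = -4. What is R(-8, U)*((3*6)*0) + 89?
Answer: 89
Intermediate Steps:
R(n, L) = -3 (R(n, L) = n - (3 + n) = n + (-3 - n) = -3)
R(-8, U)*((3*6)*0) + 89 = -3*3*6*0 + 89 = -54*0 + 89 = -3*0 + 89 = 0 + 89 = 89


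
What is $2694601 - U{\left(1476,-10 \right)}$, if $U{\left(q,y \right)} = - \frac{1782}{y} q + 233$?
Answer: $\frac{12156724}{5} \approx 2.4313 \cdot 10^{6}$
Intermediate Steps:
$U{\left(q,y \right)} = 233 - \frac{1782 q}{y}$ ($U{\left(q,y \right)} = - \frac{1782 q}{y} + 233 = 233 - \frac{1782 q}{y}$)
$2694601 - U{\left(1476,-10 \right)} = 2694601 - \left(233 - \frac{2630232}{-10}\right) = 2694601 - \left(233 - 2630232 \left(- \frac{1}{10}\right)\right) = 2694601 - \left(233 + \frac{1315116}{5}\right) = 2694601 - \frac{1316281}{5} = \frac{12156724}{5}$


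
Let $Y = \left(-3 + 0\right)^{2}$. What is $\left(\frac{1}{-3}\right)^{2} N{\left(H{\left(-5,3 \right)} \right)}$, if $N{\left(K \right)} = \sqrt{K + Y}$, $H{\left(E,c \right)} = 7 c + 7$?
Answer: $\frac{\sqrt{37}}{9} \approx 0.67586$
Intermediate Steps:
$Y = 9$ ($Y = \left(-3\right)^{2} = 9$)
$H{\left(E,c \right)} = 7 + 7 c$
$N{\left(K \right)} = \sqrt{9 + K}$ ($N{\left(K \right)} = \sqrt{K + 9} = \sqrt{9 + K}$)
$\left(\frac{1}{-3}\right)^{2} N{\left(H{\left(-5,3 \right)} \right)} = \left(\frac{1}{-3}\right)^{2} \sqrt{9 + \left(7 + 7 \cdot 3\right)} = \left(- \frac{1}{3}\right)^{2} \sqrt{9 + \left(7 + 21\right)} = \frac{\sqrt{9 + 28}}{9} = \frac{\sqrt{37}}{9}$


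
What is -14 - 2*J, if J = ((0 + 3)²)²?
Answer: -176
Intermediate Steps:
J = 81 (J = (3²)² = 9² = 81)
-14 - 2*J = -14 - 2*81 = -14 - 162 = -176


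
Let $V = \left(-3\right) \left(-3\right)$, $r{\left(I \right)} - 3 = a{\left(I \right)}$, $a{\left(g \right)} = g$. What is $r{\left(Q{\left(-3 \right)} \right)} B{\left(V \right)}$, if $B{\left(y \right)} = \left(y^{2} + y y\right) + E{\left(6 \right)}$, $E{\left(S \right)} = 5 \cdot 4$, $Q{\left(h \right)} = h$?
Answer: $0$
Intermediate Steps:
$r{\left(I \right)} = 3 + I$
$V = 9$
$E{\left(S \right)} = 20$
$B{\left(y \right)} = 20 + 2 y^{2}$ ($B{\left(y \right)} = \left(y^{2} + y y\right) + 20 = \left(y^{2} + y^{2}\right) + 20 = 2 y^{2} + 20 = 20 + 2 y^{2}$)
$r{\left(Q{\left(-3 \right)} \right)} B{\left(V \right)} = \left(3 - 3\right) \left(20 + 2 \cdot 9^{2}\right) = 0 \left(20 + 2 \cdot 81\right) = 0 \left(20 + 162\right) = 0 \cdot 182 = 0$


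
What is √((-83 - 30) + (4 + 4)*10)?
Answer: I*√33 ≈ 5.7446*I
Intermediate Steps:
√((-83 - 30) + (4 + 4)*10) = √(-113 + 8*10) = √(-113 + 80) = √(-33) = I*√33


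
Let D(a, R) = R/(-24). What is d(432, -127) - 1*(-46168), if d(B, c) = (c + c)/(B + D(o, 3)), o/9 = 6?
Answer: 159508408/3455 ≈ 46167.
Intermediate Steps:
o = 54 (o = 9*6 = 54)
D(a, R) = -R/24 (D(a, R) = R*(-1/24) = -R/24)
d(B, c) = 2*c/(-1/8 + B) (d(B, c) = (c + c)/(B - 1/24*3) = (2*c)/(B - 1/8) = (2*c)/(-1/8 + B) = 2*c/(-1/8 + B))
d(432, -127) - 1*(-46168) = 16*(-127)/(-1 + 8*432) - 1*(-46168) = 16*(-127)/(-1 + 3456) + 46168 = 16*(-127)/3455 + 46168 = 16*(-127)*(1/3455) + 46168 = -2032/3455 + 46168 = 159508408/3455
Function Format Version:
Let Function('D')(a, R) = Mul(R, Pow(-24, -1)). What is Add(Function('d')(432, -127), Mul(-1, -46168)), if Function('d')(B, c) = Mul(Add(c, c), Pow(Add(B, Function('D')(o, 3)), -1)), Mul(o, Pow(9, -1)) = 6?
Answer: Rational(159508408, 3455) ≈ 46167.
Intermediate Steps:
o = 54 (o = Mul(9, 6) = 54)
Function('D')(a, R) = Mul(Rational(-1, 24), R) (Function('D')(a, R) = Mul(R, Rational(-1, 24)) = Mul(Rational(-1, 24), R))
Function('d')(B, c) = Mul(2, c, Pow(Add(Rational(-1, 8), B), -1)) (Function('d')(B, c) = Mul(Add(c, c), Pow(Add(B, Mul(Rational(-1, 24), 3)), -1)) = Mul(Mul(2, c), Pow(Add(B, Rational(-1, 8)), -1)) = Mul(Mul(2, c), Pow(Add(Rational(-1, 8), B), -1)) = Mul(2, c, Pow(Add(Rational(-1, 8), B), -1)))
Add(Function('d')(432, -127), Mul(-1, -46168)) = Add(Mul(16, -127, Pow(Add(-1, Mul(8, 432)), -1)), Mul(-1, -46168)) = Add(Mul(16, -127, Pow(Add(-1, 3456), -1)), 46168) = Add(Mul(16, -127, Pow(3455, -1)), 46168) = Add(Mul(16, -127, Rational(1, 3455)), 46168) = Add(Rational(-2032, 3455), 46168) = Rational(159508408, 3455)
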